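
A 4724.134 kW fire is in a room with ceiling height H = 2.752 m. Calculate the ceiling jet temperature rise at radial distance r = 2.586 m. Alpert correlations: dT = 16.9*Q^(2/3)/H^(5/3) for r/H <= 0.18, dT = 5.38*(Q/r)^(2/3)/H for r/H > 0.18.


r/H = 2.586 / 2.752 = 0.93968
r/H > 0.18, so dT = 5.38*(Q/r)^(2/3)/H
Q/r = 1826.8
(Q/r)^(2/3) = 149.44
dT = 5.38 * 149.44 / 2.752 = 292.14 K

292.14 K


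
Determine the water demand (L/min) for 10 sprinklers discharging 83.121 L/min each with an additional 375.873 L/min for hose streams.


Sprinkler demand = 10 * 83.121 = 831.21 L/min
Total = 831.21 + 375.873 = 1207.083 L/min

1207.083 L/min


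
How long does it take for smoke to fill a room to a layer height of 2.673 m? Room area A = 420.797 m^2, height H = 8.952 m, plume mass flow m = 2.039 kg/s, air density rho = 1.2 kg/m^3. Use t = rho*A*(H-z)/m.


H - z = 6.279 m
t = 1.2 * 420.797 * 6.279 / 2.039 = 1555.0 s

1555.0 s


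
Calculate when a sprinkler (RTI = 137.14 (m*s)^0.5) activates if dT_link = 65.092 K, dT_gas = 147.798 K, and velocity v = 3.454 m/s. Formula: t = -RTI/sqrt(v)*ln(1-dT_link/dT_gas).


dT_link/dT_gas = 0.44041
ln(1 - 0.44041) = -0.58055
t = -137.14 / sqrt(3.454) * -0.58055 = 42.840 s

42.840 s


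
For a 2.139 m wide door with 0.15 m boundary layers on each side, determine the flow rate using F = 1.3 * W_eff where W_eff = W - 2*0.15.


W_eff = 2.139 - 0.30 = 1.839 m
F = 1.3 * 1.839 = 2.3907 persons/s

2.3907 persons/s


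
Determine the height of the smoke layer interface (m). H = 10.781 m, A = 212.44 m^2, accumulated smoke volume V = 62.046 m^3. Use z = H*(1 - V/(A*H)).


V/(A*H) = 0.027091
1 - 0.027091 = 0.97291
z = 10.781 * 0.97291 = 10.489 m

10.489 m


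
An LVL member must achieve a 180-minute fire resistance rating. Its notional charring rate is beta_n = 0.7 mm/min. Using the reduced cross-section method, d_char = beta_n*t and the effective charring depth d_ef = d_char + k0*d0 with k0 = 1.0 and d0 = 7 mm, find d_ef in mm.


d_char = 0.7 * 180 = 126 mm
d_ef = 126 + 1.0*7 = 133 mm

133 mm


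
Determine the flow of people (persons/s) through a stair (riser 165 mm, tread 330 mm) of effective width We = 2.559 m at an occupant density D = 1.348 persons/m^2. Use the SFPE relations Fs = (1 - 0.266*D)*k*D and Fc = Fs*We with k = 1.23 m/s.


1 - 0.266*D = 1 - 0.266*1.348 = 0.64143
Fs = 0.64143 * 1.23 * 1.348 = 1.0635 persons/(s*m)
Fc = 1.0635 * 2.559 = 2.7215 persons/s

2.7215 persons/s


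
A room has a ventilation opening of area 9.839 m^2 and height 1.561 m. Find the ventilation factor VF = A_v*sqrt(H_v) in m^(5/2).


sqrt(H_v) = 1.2494
VF = 9.839 * 1.2494 = 12.293 m^(5/2)

12.293 m^(5/2)


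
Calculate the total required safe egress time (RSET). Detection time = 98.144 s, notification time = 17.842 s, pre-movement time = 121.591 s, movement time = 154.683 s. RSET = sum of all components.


Total = 98.144 + 17.842 + 121.591 + 154.683 = 392.26 s

392.26 s


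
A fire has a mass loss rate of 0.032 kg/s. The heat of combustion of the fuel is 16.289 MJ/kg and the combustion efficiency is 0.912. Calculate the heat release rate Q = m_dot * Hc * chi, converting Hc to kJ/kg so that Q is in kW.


Hc = 16.289 MJ/kg = 16.289 * 1000 kJ/kg = 16289 kJ/kg
Q = 0.032 kg/s * 16289 kJ/kg * 0.912 = 475.38 kW

475.38 kW


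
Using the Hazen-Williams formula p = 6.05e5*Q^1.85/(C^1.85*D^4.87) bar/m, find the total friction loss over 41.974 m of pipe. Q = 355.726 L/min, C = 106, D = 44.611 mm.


Q^1.85 = 52428
C^1.85 = 5582.3
D^4.87 = 1.0784e+08
p/m = 0.052689 bar/m
p_total = 0.052689 * 41.974 = 2.2116 bar

2.2116 bar


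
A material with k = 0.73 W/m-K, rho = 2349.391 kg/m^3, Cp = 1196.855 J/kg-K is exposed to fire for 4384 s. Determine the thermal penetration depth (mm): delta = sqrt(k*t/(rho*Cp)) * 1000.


alpha = 0.73 / (2349.391 * 1196.855) = 2.5961e-07 m^2/s
alpha * t = 0.0011381
delta = sqrt(0.0011381) * 1000 = 33.736 mm

33.736 mm


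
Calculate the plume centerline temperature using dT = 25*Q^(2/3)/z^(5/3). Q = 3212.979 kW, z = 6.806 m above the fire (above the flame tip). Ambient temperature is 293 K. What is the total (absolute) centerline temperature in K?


Q^(2/3) = 217.74
z^(5/3) = 24.443
dT = 25 * 217.74 / 24.443 = 222.70 K
T = 293 + 222.70 = 515.70 K

515.70 K


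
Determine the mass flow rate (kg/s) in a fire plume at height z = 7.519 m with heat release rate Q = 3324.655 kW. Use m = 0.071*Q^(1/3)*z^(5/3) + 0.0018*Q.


Q^(1/3) = 14.925
z^(5/3) = 28.858
First term = 0.071 * 14.925 * 28.858 = 30.580
Second term = 0.0018 * 3324.655 = 5.9844
m = 36.565 kg/s

36.565 kg/s


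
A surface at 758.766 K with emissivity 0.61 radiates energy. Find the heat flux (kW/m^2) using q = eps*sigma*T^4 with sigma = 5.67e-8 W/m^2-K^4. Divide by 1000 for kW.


T^4 = 3.3146e+11
q = 0.61 * 5.67e-8 * 3.3146e+11 / 1000 = 11.464 kW/m^2

11.464 kW/m^2


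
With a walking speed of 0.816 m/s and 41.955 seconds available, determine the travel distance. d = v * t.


d = 0.816 * 41.955 = 34.235 m

34.235 m


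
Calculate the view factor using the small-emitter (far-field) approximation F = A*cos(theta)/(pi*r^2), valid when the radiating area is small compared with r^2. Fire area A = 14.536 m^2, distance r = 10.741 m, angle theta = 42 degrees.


cos(42 deg) = 0.74314
pi*r^2 = 362.44
F = 14.536 * 0.74314 / 362.44 = 0.029804

0.029804


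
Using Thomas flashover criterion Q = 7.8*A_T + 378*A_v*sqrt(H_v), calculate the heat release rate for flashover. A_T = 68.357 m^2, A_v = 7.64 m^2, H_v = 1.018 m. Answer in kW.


7.8*A_T = 533.18
sqrt(H_v) = 1.0090
378*A_v*sqrt(H_v) = 2913.8
Q = 533.18 + 2913.8 = 3447.0 kW

3447.0 kW


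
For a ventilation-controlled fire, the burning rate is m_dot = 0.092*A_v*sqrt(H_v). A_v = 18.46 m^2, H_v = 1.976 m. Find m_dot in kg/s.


sqrt(H_v) = 1.4057
m_dot = 0.092 * 18.46 * 1.4057 = 2.3873 kg/s

2.3873 kg/s


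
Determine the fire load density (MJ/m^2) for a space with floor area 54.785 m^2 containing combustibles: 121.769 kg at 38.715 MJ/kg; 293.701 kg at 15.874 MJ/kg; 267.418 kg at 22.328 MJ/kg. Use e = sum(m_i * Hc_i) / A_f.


Total energy = 121.769*38.715 + 293.701*15.874 + 267.418*22.328
= 4714.287 + 4662.210 + 5970.909
= 15347.41 MJ
e = 15347.41 / 54.785 = 280.14 MJ/m^2

280.14 MJ/m^2


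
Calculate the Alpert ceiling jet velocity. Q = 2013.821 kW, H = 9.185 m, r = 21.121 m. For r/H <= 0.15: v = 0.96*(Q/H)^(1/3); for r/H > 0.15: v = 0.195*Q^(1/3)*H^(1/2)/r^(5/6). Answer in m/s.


r/H = 21.121 / 9.185 = 2.2995
r/H > 0.15, so v = 0.195*Q^(1/3)*H^(1/2)/r^(5/6)
Q^(1/3) = 12.628
H^(1/2) = 3.0307
r^(5/6) = 12.704
v = 0.195 * 12.628 * 3.0307 / 12.704 = 0.58747 m/s

0.58747 m/s


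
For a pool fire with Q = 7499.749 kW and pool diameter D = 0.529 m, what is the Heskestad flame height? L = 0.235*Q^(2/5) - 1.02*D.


Q^(2/5) = 35.483
0.235 * Q^(2/5) = 8.3385
1.02 * D = 0.53958
L = 7.7989 m

7.7989 m


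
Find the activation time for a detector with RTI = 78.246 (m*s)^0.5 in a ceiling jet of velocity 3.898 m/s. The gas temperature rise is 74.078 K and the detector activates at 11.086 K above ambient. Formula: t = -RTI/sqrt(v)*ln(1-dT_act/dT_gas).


dT_act/dT_gas = 0.14965
ln(1 - 0.14965) = -0.16211
t = -78.246 / sqrt(3.898) * -0.16211 = 6.4247 s

6.4247 s


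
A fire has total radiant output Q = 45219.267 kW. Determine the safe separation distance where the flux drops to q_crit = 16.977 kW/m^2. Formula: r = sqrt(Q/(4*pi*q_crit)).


4*pi*q_crit = 213.34
Q/(4*pi*q_crit) = 211.96
r = sqrt(211.96) = 14.559 m

14.559 m


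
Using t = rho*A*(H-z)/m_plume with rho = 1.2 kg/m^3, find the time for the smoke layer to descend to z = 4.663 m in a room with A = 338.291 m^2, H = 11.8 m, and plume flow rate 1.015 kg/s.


H - z = 7.137 m
t = 1.2 * 338.291 * 7.137 / 1.015 = 2854.4 s

2854.4 s


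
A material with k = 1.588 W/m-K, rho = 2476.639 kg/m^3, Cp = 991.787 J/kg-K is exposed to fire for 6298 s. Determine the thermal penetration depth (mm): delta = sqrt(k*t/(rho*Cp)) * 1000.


alpha = 1.588 / (2476.639 * 991.787) = 6.4650e-07 m^2/s
alpha * t = 0.0040717
delta = sqrt(0.0040717) * 1000 = 63.810 mm

63.810 mm


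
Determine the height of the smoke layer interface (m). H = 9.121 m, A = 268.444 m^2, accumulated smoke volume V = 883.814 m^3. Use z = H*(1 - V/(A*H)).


V/(A*H) = 0.36096
1 - 0.36096 = 0.63904
z = 9.121 * 0.63904 = 5.8286 m

5.8286 m


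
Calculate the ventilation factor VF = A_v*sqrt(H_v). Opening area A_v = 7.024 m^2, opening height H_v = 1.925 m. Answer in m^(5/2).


sqrt(H_v) = 1.3874
VF = 7.024 * 1.3874 = 9.7454 m^(5/2)

9.7454 m^(5/2)


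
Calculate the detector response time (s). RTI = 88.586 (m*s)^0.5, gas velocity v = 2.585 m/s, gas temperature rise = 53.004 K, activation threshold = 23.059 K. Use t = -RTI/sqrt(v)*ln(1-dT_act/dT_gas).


dT_act/dT_gas = 0.43504
ln(1 - 0.43504) = -0.57101
t = -88.586 / sqrt(2.585) * -0.57101 = 31.461 s

31.461 s


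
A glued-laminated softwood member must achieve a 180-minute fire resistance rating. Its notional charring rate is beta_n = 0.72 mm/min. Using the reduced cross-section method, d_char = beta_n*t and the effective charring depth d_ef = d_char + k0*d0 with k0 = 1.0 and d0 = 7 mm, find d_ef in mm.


d_char = 0.72 * 180 = 129.6 mm
d_ef = 129.6 + 1.0*7 = 136.6 mm

136.6 mm


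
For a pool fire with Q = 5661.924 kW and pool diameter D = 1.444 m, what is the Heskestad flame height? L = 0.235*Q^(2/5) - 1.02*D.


Q^(2/5) = 31.709
0.235 * Q^(2/5) = 7.4517
1.02 * D = 1.4729
L = 5.9788 m

5.9788 m


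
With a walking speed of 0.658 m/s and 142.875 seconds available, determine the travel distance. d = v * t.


d = 0.658 * 142.875 = 94.012 m

94.012 m


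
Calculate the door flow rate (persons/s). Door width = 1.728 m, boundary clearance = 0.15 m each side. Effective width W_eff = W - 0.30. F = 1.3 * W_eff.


W_eff = 1.728 - 0.30 = 1.428 m
F = 1.3 * 1.428 = 1.8564 persons/s

1.8564 persons/s


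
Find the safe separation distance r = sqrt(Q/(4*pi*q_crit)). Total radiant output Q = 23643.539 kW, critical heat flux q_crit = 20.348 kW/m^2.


4*pi*q_crit = 255.70
Q/(4*pi*q_crit) = 92.466
r = sqrt(92.466) = 9.6159 m

9.6159 m


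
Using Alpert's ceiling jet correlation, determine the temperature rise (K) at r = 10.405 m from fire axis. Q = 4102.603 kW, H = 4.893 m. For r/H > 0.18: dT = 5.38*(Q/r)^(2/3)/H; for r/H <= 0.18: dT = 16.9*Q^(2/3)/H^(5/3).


r/H = 10.405 / 4.893 = 2.1265
r/H > 0.18, so dT = 5.38*(Q/r)^(2/3)/H
Q/r = 394.29
(Q/r)^(2/3) = 53.771
dT = 5.38 * 53.771 / 4.893 = 59.122 K

59.122 K


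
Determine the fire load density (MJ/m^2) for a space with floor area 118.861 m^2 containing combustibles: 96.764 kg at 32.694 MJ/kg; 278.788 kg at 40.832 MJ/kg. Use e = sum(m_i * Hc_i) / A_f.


Total energy = 96.764*32.694 + 278.788*40.832
= 3163.602 + 11383.47
= 14547.07 MJ
e = 14547.07 / 118.861 = 122.39 MJ/m^2

122.39 MJ/m^2


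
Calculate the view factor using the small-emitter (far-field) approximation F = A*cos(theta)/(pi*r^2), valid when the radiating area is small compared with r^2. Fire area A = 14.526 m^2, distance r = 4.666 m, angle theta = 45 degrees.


cos(45 deg) = 0.70711
pi*r^2 = 68.397
F = 14.526 * 0.70711 / 68.397 = 0.15017

0.15017


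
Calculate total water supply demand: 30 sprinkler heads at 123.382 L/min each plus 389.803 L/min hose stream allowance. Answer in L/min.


Sprinkler demand = 30 * 123.382 = 3701.46 L/min
Total = 3701.46 + 389.803 = 4091.263 L/min

4091.263 L/min


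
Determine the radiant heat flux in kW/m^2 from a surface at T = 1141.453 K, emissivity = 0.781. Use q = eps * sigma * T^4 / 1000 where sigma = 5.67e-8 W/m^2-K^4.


T^4 = 1.6976e+12
q = 0.781 * 5.67e-8 * 1.6976e+12 / 1000 = 75.174 kW/m^2

75.174 kW/m^2


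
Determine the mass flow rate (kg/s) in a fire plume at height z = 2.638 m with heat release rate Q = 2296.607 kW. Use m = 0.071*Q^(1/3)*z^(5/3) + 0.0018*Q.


Q^(1/3) = 13.194
z^(5/3) = 5.0365
First term = 0.071 * 13.194 * 5.0365 = 4.7179
Second term = 0.0018 * 2296.607 = 4.1339
m = 8.8518 kg/s

8.8518 kg/s


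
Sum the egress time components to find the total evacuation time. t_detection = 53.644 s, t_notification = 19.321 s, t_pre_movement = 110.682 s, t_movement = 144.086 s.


Total = 53.644 + 19.321 + 110.682 + 144.086 = 327.733 s

327.733 s


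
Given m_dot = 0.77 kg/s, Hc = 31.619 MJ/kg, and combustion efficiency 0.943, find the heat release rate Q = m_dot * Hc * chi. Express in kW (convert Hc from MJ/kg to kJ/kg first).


Hc = 31.619 MJ/kg = 31.619 * 1000 kJ/kg = 31619 kJ/kg
Q = 0.77 kg/s * 31619 kJ/kg * 0.943 = 22959 kW

22959 kW


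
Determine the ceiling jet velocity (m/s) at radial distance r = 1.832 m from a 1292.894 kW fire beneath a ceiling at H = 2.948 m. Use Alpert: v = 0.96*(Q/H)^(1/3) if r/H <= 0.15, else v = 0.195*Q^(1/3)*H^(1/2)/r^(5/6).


r/H = 1.832 / 2.948 = 0.62144
r/H > 0.15, so v = 0.195*Q^(1/3)*H^(1/2)/r^(5/6)
Q^(1/3) = 10.894
H^(1/2) = 1.7170
r^(5/6) = 1.6562
v = 0.195 * 10.894 * 1.7170 / 1.6562 = 2.2023 m/s

2.2023 m/s


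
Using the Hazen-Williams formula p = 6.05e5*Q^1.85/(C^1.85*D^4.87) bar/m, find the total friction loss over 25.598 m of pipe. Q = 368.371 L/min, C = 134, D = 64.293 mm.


Q^1.85 = 55928
C^1.85 = 8612.8
D^4.87 = 6.3938e+08
p/m = 0.0061444 bar/m
p_total = 0.0061444 * 25.598 = 0.15729 bar

0.15729 bar


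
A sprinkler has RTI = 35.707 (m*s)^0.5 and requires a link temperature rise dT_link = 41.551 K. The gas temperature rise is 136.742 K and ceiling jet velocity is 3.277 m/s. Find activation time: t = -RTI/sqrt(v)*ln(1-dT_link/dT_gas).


dT_link/dT_gas = 0.30386
ln(1 - 0.30386) = -0.36221
t = -35.707 / sqrt(3.277) * -0.36221 = 7.1446 s

7.1446 s


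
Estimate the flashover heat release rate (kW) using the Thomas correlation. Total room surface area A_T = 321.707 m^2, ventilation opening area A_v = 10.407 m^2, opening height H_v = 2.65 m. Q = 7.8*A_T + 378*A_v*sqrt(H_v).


7.8*A_T = 2509.3
sqrt(H_v) = 1.6279
378*A_v*sqrt(H_v) = 6403.8
Q = 2509.3 + 6403.8 = 8913.2 kW

8913.2 kW


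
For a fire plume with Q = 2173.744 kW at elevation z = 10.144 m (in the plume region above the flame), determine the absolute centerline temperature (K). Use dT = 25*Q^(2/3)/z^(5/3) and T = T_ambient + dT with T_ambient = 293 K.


Q^(2/3) = 167.81
z^(5/3) = 47.535
dT = 25 * 167.81 / 47.535 = 88.253 K
T = 293 + 88.253 = 381.25 K

381.25 K


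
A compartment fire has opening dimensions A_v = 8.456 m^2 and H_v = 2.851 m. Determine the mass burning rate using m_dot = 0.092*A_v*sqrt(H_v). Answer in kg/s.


sqrt(H_v) = 1.6885
m_dot = 0.092 * 8.456 * 1.6885 = 1.3136 kg/s

1.3136 kg/s


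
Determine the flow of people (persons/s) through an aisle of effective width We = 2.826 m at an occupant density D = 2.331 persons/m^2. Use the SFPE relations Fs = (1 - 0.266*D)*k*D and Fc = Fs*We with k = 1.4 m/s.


1 - 0.266*D = 1 - 0.266*2.331 = 0.37995
Fs = 0.37995 * 1.4 * 2.331 = 1.2399 persons/(s*m)
Fc = 1.2399 * 2.826 = 3.5041 persons/s

3.5041 persons/s


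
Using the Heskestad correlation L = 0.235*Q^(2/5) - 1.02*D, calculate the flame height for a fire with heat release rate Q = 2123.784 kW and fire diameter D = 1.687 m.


Q^(2/5) = 21.421
0.235 * Q^(2/5) = 5.0340
1.02 * D = 1.7207
L = 3.3132 m

3.3132 m


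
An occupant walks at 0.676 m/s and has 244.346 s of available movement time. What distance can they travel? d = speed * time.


d = 0.676 * 244.346 = 165.18 m

165.18 m


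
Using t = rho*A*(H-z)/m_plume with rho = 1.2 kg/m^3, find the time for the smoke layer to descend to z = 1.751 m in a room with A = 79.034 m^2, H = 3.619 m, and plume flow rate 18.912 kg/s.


H - z = 1.868 m
t = 1.2 * 79.034 * 1.868 / 18.912 = 9.3677 s

9.3677 s


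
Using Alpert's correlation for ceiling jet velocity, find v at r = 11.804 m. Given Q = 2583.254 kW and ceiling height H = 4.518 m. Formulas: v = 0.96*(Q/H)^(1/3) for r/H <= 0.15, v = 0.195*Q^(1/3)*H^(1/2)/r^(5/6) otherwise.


r/H = 11.804 / 4.518 = 2.6127
r/H > 0.15, so v = 0.195*Q^(1/3)*H^(1/2)/r^(5/6)
Q^(1/3) = 13.721
H^(1/2) = 2.1256
r^(5/6) = 7.8227
v = 0.195 * 13.721 * 2.1256 / 7.8227 = 0.72701 m/s

0.72701 m/s


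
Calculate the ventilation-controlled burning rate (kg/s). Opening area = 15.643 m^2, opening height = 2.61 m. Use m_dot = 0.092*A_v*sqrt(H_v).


sqrt(H_v) = 1.6155
m_dot = 0.092 * 15.643 * 1.6155 = 2.3250 kg/s

2.3250 kg/s


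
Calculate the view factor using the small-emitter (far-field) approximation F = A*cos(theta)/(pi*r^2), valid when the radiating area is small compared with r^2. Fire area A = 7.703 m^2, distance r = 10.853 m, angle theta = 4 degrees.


cos(4 deg) = 0.99756
pi*r^2 = 370.04
F = 7.703 * 0.99756 / 370.04 = 0.020766

0.020766


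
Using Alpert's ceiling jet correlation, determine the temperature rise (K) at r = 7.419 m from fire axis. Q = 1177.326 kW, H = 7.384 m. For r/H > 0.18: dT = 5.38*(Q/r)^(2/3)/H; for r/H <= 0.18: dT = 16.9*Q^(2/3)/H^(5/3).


r/H = 7.419 / 7.384 = 1.0047
r/H > 0.18, so dT = 5.38*(Q/r)^(2/3)/H
Q/r = 158.69
(Q/r)^(2/3) = 29.311
dT = 5.38 * 29.311 / 7.384 = 21.356 K

21.356 K


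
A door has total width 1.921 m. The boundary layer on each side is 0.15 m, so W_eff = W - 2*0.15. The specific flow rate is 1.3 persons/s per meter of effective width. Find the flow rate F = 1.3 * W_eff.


W_eff = 1.921 - 0.30 = 1.621 m
F = 1.3 * 1.621 = 2.1073 persons/s

2.1073 persons/s


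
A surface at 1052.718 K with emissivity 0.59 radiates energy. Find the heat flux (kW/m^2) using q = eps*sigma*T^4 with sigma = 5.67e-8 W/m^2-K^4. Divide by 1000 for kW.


T^4 = 1.2281e+12
q = 0.59 * 5.67e-8 * 1.2281e+12 / 1000 = 41.085 kW/m^2

41.085 kW/m^2


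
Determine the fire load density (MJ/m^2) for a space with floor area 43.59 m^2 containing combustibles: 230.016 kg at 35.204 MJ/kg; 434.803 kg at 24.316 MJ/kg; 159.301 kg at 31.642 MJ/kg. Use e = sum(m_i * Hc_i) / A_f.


Total energy = 230.016*35.204 + 434.803*24.316 + 159.301*31.642
= 8097.483 + 10572.67 + 5040.602
= 23710.76 MJ
e = 23710.76 / 43.59 = 543.95 MJ/m^2

543.95 MJ/m^2


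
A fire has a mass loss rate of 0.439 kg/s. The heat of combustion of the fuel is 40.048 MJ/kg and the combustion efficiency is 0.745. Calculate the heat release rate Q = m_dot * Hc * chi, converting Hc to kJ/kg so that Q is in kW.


Hc = 40.048 MJ/kg = 40.048 * 1000 kJ/kg = 40048 kJ/kg
Q = 0.439 kg/s * 40048 kJ/kg * 0.745 = 13098 kW

13098 kW


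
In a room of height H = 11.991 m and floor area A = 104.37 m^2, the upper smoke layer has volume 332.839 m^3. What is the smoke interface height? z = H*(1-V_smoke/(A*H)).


V/(A*H) = 0.26595
1 - 0.26595 = 0.73405
z = 11.991 * 0.73405 = 8.8020 m

8.8020 m


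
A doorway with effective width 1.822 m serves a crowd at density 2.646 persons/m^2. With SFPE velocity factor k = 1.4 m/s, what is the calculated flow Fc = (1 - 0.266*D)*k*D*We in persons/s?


1 - 0.266*D = 1 - 0.266*2.646 = 0.29616
Fs = 0.29616 * 1.4 * 2.646 = 1.0971 persons/(s*m)
Fc = 1.0971 * 1.822 = 1.9989 persons/s

1.9989 persons/s


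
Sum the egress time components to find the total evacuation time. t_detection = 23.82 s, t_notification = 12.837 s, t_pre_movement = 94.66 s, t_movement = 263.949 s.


Total = 23.82 + 12.837 + 94.66 + 263.949 = 395.266 s

395.266 s


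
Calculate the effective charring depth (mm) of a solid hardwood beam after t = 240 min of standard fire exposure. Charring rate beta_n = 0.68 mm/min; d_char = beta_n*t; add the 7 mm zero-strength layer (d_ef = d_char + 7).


d_char = 0.68 * 240 = 163.2 mm
d_ef = 163.2 + 1.0*7 = 170.2 mm

170.2 mm


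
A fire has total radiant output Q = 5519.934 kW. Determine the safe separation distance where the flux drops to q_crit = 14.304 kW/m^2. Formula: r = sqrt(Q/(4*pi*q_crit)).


4*pi*q_crit = 179.75
Q/(4*pi*q_crit) = 30.709
r = sqrt(30.709) = 5.5416 m

5.5416 m


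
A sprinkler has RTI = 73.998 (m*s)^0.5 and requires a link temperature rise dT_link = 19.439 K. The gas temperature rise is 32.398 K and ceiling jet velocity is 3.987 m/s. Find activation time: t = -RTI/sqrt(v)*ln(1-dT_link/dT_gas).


dT_link/dT_gas = 0.60001
ln(1 - 0.60001) = -0.91631
t = -73.998 / sqrt(3.987) * -0.91631 = 33.958 s

33.958 s


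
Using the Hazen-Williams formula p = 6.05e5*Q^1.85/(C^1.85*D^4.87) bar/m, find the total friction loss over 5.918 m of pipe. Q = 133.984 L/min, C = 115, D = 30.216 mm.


Q^1.85 = 8610.9
C^1.85 = 6490.7
D^4.87 = 1.6172e+07
p/m = 0.049632 bar/m
p_total = 0.049632 * 5.918 = 0.29372 bar

0.29372 bar


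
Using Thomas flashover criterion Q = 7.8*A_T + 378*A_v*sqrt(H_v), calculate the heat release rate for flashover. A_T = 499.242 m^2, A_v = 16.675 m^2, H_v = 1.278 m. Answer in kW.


7.8*A_T = 3894.1
sqrt(H_v) = 1.1305
378*A_v*sqrt(H_v) = 7125.6
Q = 3894.1 + 7125.6 = 11020 kW

11020 kW


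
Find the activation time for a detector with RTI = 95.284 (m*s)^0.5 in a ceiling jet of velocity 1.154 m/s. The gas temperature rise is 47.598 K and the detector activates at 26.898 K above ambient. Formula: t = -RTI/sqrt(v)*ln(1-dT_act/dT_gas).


dT_act/dT_gas = 0.56511
ln(1 - 0.56511) = -0.83266
t = -95.284 / sqrt(1.154) * -0.83266 = 73.856 s

73.856 s


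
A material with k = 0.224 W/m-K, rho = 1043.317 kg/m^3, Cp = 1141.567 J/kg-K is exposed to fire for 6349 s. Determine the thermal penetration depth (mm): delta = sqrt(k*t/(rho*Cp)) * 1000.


alpha = 0.224 / (1043.317 * 1141.567) = 1.8807e-07 m^2/s
alpha * t = 0.0011941
delta = sqrt(0.0011941) * 1000 = 34.556 mm

34.556 mm


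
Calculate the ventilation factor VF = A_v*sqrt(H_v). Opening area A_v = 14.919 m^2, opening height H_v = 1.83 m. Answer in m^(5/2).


sqrt(H_v) = 1.3528
VF = 14.919 * 1.3528 = 20.182 m^(5/2)

20.182 m^(5/2)


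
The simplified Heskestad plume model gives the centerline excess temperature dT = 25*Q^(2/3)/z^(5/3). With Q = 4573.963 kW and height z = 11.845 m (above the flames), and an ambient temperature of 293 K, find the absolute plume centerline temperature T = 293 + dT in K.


Q^(2/3) = 275.55
z^(5/3) = 61.550
dT = 25 * 275.55 / 61.550 = 111.92 K
T = 293 + 111.92 = 404.92 K

404.92 K


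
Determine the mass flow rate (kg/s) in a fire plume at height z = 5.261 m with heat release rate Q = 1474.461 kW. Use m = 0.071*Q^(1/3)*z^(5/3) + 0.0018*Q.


Q^(1/3) = 11.382
z^(5/3) = 15.914
First term = 0.071 * 11.382 * 15.914 = 12.860
Second term = 0.0018 * 1474.461 = 2.6540
m = 15.514 kg/s

15.514 kg/s


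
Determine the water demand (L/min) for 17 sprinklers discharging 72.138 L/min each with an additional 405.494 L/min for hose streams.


Sprinkler demand = 17 * 72.138 = 1226.346 L/min
Total = 1226.346 + 405.494 = 1631.84 L/min

1631.84 L/min


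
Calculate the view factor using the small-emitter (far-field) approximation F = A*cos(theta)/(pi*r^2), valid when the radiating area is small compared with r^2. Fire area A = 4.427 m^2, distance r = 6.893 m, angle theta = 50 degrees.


cos(50 deg) = 0.64279
pi*r^2 = 149.27
F = 4.427 * 0.64279 / 149.27 = 0.019064

0.019064


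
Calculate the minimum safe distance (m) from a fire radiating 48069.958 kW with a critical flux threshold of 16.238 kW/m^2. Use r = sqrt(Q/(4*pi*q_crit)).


4*pi*q_crit = 204.05
Q/(4*pi*q_crit) = 235.58
r = sqrt(235.58) = 15.348 m

15.348 m


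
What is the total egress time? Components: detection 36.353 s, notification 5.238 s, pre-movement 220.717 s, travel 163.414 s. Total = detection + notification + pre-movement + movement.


Total = 36.353 + 5.238 + 220.717 + 163.414 = 425.722 s

425.722 s


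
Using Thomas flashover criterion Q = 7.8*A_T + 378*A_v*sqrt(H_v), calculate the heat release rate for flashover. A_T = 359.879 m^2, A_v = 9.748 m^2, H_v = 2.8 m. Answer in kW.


7.8*A_T = 2807.1
sqrt(H_v) = 1.6733
378*A_v*sqrt(H_v) = 6165.8
Q = 2807.1 + 6165.8 = 8972.8 kW

8972.8 kW


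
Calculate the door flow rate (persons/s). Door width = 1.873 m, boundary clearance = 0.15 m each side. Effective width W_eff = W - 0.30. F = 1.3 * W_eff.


W_eff = 1.873 - 0.30 = 1.573 m
F = 1.3 * 1.573 = 2.0449 persons/s

2.0449 persons/s


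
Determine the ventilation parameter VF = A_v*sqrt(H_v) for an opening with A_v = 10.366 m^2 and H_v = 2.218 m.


sqrt(H_v) = 1.4893
VF = 10.366 * 1.4893 = 15.438 m^(5/2)

15.438 m^(5/2)


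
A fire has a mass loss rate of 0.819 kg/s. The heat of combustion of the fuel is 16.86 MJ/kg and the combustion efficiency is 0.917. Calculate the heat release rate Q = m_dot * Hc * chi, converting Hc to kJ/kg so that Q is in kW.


Hc = 16.86 MJ/kg = 16.86 * 1000 kJ/kg = 16860 kJ/kg
Q = 0.819 kg/s * 16860 kJ/kg * 0.917 = 12662 kW

12662 kW


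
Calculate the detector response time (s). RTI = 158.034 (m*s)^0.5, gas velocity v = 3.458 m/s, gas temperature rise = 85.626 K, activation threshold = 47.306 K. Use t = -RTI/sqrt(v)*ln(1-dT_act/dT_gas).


dT_act/dT_gas = 0.55247
ln(1 - 0.55247) = -0.80402
t = -158.034 / sqrt(3.458) * -0.80402 = 68.329 s

68.329 s


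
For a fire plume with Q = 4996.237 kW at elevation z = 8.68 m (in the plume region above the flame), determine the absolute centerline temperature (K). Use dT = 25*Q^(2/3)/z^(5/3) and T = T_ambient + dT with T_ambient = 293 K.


Q^(2/3) = 292.26
z^(5/3) = 36.661
dT = 25 * 292.26 / 36.661 = 199.30 K
T = 293 + 199.30 = 492.30 K

492.30 K


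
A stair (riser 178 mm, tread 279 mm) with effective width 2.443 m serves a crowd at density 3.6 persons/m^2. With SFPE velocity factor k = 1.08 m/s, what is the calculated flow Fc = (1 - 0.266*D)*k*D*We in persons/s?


1 - 0.266*D = 1 - 0.266*3.6 = 0.042400
Fs = 0.042400 * 1.08 * 3.6 = 0.16485 persons/(s*m)
Fc = 0.16485 * 2.443 = 0.40273 persons/s

0.40273 persons/s


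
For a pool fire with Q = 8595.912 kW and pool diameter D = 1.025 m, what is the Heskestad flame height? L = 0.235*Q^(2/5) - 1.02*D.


Q^(2/5) = 37.473
0.235 * Q^(2/5) = 8.8061
1.02 * D = 1.0455
L = 7.7606 m

7.7606 m


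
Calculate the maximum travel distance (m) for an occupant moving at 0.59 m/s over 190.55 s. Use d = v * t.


d = 0.59 * 190.55 = 112.42 m

112.42 m


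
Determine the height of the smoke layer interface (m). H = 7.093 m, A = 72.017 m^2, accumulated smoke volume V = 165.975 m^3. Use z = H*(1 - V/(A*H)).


V/(A*H) = 0.32492
1 - 0.32492 = 0.67508
z = 7.093 * 0.67508 = 4.7883 m

4.7883 m


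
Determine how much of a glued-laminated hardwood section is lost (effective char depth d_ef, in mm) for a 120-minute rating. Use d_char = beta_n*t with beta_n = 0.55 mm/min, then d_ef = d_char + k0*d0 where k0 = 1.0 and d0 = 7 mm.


d_char = 0.55 * 120 = 66 mm
d_ef = 66 + 1.0*7 = 73 mm

73 mm


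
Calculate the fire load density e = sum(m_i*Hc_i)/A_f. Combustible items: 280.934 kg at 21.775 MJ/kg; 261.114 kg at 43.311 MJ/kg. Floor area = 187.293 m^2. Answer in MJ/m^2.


Total energy = 280.934*21.775 + 261.114*43.311
= 6117.338 + 11309.11
= 17426.45 MJ
e = 17426.45 / 187.293 = 93.044 MJ/m^2

93.044 MJ/m^2


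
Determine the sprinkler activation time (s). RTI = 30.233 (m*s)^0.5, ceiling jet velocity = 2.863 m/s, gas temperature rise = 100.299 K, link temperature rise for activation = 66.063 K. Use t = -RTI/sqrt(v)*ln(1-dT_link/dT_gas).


dT_link/dT_gas = 0.65866
ln(1 - 0.65866) = -1.0749
t = -30.233 / sqrt(2.863) * -1.0749 = 19.206 s

19.206 s


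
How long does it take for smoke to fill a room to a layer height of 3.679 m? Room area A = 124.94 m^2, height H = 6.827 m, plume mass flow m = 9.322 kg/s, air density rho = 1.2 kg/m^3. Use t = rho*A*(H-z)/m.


H - z = 3.148 m
t = 1.2 * 124.94 * 3.148 / 9.322 = 50.630 s

50.630 s


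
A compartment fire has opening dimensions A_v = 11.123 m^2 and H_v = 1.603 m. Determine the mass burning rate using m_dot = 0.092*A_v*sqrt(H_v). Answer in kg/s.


sqrt(H_v) = 1.2661
m_dot = 0.092 * 11.123 * 1.2661 = 1.2956 kg/s

1.2956 kg/s


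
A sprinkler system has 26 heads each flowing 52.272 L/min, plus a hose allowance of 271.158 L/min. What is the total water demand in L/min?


Sprinkler demand = 26 * 52.272 = 1359.072 L/min
Total = 1359.072 + 271.158 = 1630.23 L/min

1630.23 L/min


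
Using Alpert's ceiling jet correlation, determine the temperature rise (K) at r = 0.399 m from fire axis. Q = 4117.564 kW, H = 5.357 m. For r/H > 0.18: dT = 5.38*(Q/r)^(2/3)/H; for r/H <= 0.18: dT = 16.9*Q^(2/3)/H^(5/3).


r/H = 0.399 / 5.357 = 0.074482
r/H <= 0.18, so dT = 16.9*Q^(2/3)/H^(5/3)
Q^(2/3) = 256.90
H^(5/3) = 16.401
dT = 16.9 * 256.90 / 16.401 = 264.71 K

264.71 K


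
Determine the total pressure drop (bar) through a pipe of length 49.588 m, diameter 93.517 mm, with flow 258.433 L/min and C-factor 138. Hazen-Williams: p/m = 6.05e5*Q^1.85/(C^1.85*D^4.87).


Q^1.85 = 29030
C^1.85 = 9094.4
D^4.87 = 3.9649e+09
p/m = 0.00048706 bar/m
p_total = 0.00048706 * 49.588 = 0.024153 bar

0.024153 bar


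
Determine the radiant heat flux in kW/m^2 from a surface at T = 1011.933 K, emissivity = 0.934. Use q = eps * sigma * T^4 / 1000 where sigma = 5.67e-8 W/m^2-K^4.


T^4 = 1.0486e+12
q = 0.934 * 5.67e-8 * 1.0486e+12 / 1000 = 55.531 kW/m^2

55.531 kW/m^2


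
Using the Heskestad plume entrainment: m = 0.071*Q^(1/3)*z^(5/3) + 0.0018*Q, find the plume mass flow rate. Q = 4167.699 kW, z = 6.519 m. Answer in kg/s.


Q^(1/3) = 16.093
z^(5/3) = 22.749
First term = 0.071 * 16.093 * 22.749 = 25.993
Second term = 0.0018 * 4167.699 = 7.5019
m = 33.495 kg/s

33.495 kg/s


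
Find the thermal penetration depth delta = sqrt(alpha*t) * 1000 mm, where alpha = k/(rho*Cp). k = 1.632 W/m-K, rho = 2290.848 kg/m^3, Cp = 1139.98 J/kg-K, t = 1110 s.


alpha = 1.632 / (2290.848 * 1139.98) = 6.2492e-07 m^2/s
alpha * t = 0.00069366
delta = sqrt(0.00069366) * 1000 = 26.338 mm

26.338 mm


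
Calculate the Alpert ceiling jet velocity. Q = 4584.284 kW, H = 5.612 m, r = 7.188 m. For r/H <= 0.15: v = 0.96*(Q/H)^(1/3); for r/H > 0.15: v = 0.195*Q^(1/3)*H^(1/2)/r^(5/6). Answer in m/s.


r/H = 7.188 / 5.612 = 1.2808
r/H > 0.15, so v = 0.195*Q^(1/3)*H^(1/2)/r^(5/6)
Q^(1/3) = 16.612
H^(1/2) = 2.3690
r^(5/6) = 5.1742
v = 0.195 * 16.612 * 2.3690 / 5.1742 = 1.4831 m/s

1.4831 m/s


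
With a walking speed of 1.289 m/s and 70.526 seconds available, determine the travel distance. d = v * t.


d = 1.289 * 70.526 = 90.908 m

90.908 m


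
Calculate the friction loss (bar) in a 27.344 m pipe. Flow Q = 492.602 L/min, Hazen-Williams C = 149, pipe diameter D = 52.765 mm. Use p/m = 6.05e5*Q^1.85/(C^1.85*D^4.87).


Q^1.85 = 95745
C^1.85 = 10481
D^4.87 = 2.4424e+08
p/m = 0.022628 bar/m
p_total = 0.022628 * 27.344 = 0.61875 bar

0.61875 bar


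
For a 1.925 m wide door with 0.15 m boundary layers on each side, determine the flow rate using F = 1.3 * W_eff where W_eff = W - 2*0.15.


W_eff = 1.925 - 0.30 = 1.625 m
F = 1.3 * 1.625 = 2.1125 persons/s

2.1125 persons/s


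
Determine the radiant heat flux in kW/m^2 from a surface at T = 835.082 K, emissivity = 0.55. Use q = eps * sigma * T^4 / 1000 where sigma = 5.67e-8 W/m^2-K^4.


T^4 = 4.8631e+11
q = 0.55 * 5.67e-8 * 4.8631e+11 / 1000 = 15.166 kW/m^2

15.166 kW/m^2


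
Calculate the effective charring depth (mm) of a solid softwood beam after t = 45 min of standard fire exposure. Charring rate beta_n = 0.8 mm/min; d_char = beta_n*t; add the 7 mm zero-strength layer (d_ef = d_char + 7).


d_char = 0.8 * 45 = 36 mm
d_ef = 36 + 1.0*7 = 43 mm

43 mm


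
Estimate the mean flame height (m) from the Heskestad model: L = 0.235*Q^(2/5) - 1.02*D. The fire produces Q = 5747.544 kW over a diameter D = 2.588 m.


Q^(2/5) = 31.900
0.235 * Q^(2/5) = 7.4965
1.02 * D = 2.6398
L = 4.8568 m

4.8568 m


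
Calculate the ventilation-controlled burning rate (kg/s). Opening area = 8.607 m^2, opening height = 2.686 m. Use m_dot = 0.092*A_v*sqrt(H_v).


sqrt(H_v) = 1.6389
m_dot = 0.092 * 8.607 * 1.6389 = 1.2978 kg/s

1.2978 kg/s


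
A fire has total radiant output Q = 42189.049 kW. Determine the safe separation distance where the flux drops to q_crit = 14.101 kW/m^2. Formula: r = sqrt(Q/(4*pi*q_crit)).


4*pi*q_crit = 177.20
Q/(4*pi*q_crit) = 238.09
r = sqrt(238.09) = 15.430 m

15.430 m


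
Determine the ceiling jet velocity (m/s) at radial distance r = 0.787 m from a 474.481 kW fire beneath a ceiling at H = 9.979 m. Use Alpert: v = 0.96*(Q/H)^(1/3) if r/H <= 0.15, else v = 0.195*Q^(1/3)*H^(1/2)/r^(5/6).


r/H = 0.787 / 9.979 = 0.078866
r/H <= 0.15, so v = 0.96*(Q/H)^(1/3)
Q/H = 47.548
(Q/H)^(1/3) = 3.6228
v = 0.96 * 3.6228 = 3.4779 m/s

3.4779 m/s


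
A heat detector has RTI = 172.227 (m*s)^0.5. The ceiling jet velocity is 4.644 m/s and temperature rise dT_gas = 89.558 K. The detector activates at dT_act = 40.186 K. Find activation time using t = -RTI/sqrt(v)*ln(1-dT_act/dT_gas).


dT_act/dT_gas = 0.44871
ln(1 - 0.44871) = -0.59550
t = -172.227 / sqrt(4.644) * -0.59550 = 47.593 s

47.593 s


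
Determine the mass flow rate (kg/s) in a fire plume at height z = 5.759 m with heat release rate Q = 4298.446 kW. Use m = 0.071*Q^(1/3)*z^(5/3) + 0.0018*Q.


Q^(1/3) = 16.259
z^(5/3) = 18.503
First term = 0.071 * 16.259 * 18.503 = 21.360
Second term = 0.0018 * 4298.446 = 7.7372
m = 29.098 kg/s

29.098 kg/s


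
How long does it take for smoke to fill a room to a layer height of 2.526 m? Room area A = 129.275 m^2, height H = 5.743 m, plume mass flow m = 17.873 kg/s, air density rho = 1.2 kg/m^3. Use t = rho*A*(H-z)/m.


H - z = 3.217 m
t = 1.2 * 129.275 * 3.217 / 17.873 = 27.922 s

27.922 s


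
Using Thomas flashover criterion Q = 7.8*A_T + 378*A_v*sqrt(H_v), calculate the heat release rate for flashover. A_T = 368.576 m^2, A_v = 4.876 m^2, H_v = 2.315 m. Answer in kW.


7.8*A_T = 2874.9
sqrt(H_v) = 1.5215
378*A_v*sqrt(H_v) = 2804.3
Q = 2874.9 + 2804.3 = 5679.2 kW

5679.2 kW


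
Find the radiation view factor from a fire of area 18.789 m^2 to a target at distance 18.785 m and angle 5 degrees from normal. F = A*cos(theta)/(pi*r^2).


cos(5 deg) = 0.99619
pi*r^2 = 1108.6
F = 18.789 * 0.99619 / 1108.6 = 0.016884

0.016884


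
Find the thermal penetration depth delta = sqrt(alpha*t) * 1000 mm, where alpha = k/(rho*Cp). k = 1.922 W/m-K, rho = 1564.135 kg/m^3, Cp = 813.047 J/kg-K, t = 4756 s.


alpha = 1.922 / (1564.135 * 813.047) = 1.5113e-06 m^2/s
alpha * t = 0.0071880
delta = sqrt(0.0071880) * 1000 = 84.782 mm

84.782 mm


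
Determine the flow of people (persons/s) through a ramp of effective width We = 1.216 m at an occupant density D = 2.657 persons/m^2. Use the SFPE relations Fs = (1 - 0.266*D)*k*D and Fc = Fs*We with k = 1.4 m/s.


1 - 0.266*D = 1 - 0.266*2.657 = 0.29324
Fs = 0.29324 * 1.4 * 2.657 = 1.0908 persons/(s*m)
Fc = 1.0908 * 1.216 = 1.3264 persons/s

1.3264 persons/s


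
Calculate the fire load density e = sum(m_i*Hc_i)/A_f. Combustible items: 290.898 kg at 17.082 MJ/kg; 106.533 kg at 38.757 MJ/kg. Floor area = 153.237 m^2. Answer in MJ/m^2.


Total energy = 290.898*17.082 + 106.533*38.757
= 4969.120 + 4128.899
= 9098.019 MJ
e = 9098.019 / 153.237 = 59.372 MJ/m^2

59.372 MJ/m^2


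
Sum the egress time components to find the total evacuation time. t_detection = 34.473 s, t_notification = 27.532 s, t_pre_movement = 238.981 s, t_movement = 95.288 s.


Total = 34.473 + 27.532 + 238.981 + 95.288 = 396.274 s

396.274 s


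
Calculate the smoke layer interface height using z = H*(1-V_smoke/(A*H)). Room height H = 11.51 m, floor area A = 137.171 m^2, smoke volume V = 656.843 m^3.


V/(A*H) = 0.41603
1 - 0.41603 = 0.58397
z = 11.51 * 0.58397 = 6.7215 m

6.7215 m


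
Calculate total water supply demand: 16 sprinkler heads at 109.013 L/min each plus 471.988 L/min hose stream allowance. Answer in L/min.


Sprinkler demand = 16 * 109.013 = 1744.208 L/min
Total = 1744.208 + 471.988 = 2216.196 L/min

2216.196 L/min


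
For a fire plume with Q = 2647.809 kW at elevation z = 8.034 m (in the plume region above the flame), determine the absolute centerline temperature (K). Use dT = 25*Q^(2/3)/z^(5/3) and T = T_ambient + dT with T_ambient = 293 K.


Q^(2/3) = 191.39
z^(5/3) = 32.227
dT = 25 * 191.39 / 32.227 = 148.47 K
T = 293 + 148.47 = 441.47 K

441.47 K


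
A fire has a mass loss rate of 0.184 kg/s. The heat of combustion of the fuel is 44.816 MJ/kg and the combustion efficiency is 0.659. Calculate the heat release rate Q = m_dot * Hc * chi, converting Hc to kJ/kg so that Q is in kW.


Hc = 44.816 MJ/kg = 44.816 * 1000 kJ/kg = 44816 kJ/kg
Q = 0.184 kg/s * 44816 kJ/kg * 0.659 = 5434.2 kW

5434.2 kW


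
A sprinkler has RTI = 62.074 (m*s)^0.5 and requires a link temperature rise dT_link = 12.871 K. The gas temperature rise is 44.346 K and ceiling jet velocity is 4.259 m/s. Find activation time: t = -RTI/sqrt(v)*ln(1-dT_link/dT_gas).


dT_link/dT_gas = 0.29024
ln(1 - 0.29024) = -0.34283
t = -62.074 / sqrt(4.259) * -0.34283 = 10.312 s

10.312 s


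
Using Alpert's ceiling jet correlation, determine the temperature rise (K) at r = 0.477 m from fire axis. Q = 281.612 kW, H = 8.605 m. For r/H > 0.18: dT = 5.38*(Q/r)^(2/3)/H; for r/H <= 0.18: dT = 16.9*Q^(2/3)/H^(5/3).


r/H = 0.477 / 8.605 = 0.055433
r/H <= 0.18, so dT = 16.9*Q^(2/3)/H^(5/3)
Q^(2/3) = 42.964
H^(5/3) = 36.134
dT = 16.9 * 42.964 / 36.134 = 20.094 K

20.094 K


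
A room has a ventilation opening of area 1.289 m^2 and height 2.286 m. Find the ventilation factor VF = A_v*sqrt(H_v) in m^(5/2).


sqrt(H_v) = 1.5120
VF = 1.289 * 1.5120 = 1.9489 m^(5/2)

1.9489 m^(5/2)


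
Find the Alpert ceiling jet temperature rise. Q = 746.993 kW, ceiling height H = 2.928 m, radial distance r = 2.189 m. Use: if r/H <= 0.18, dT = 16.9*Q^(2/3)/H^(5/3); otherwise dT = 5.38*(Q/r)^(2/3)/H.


r/H = 2.189 / 2.928 = 0.74761
r/H > 0.18, so dT = 5.38*(Q/r)^(2/3)/H
Q/r = 341.25
(Q/r)^(2/3) = 48.833
dT = 5.38 * 48.833 / 2.928 = 89.727 K

89.727 K


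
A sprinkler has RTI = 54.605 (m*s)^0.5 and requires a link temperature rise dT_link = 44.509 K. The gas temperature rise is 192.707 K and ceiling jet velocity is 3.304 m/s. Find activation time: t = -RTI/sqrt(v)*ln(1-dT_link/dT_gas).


dT_link/dT_gas = 0.23097
ln(1 - 0.23097) = -0.26262
t = -54.605 / sqrt(3.304) * -0.26262 = 7.8894 s

7.8894 s


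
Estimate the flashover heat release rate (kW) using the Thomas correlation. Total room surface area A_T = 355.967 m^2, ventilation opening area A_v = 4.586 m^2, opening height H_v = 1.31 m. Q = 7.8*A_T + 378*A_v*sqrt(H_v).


7.8*A_T = 2776.5
sqrt(H_v) = 1.1446
378*A_v*sqrt(H_v) = 1984.1
Q = 2776.5 + 1984.1 = 4760.6 kW

4760.6 kW


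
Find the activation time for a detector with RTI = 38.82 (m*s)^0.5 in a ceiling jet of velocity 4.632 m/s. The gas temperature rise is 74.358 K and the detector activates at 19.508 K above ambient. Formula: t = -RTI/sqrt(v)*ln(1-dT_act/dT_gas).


dT_act/dT_gas = 0.26235
ln(1 - 0.26235) = -0.30429
t = -38.82 / sqrt(4.632) * -0.30429 = 5.4885 s

5.4885 s


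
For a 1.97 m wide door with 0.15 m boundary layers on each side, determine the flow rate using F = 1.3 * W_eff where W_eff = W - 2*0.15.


W_eff = 1.97 - 0.30 = 1.67 m
F = 1.3 * 1.67 = 2.171 persons/s

2.171 persons/s


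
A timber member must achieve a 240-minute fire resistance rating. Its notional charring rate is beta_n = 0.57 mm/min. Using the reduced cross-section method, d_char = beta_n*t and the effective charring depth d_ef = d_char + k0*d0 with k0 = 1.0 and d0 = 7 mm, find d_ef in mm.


d_char = 0.57 * 240 = 136.8 mm
d_ef = 136.8 + 1.0*7 = 143.8 mm

143.8 mm


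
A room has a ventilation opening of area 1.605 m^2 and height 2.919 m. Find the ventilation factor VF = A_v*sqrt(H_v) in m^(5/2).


sqrt(H_v) = 1.7085
VF = 1.605 * 1.7085 = 2.7422 m^(5/2)

2.7422 m^(5/2)


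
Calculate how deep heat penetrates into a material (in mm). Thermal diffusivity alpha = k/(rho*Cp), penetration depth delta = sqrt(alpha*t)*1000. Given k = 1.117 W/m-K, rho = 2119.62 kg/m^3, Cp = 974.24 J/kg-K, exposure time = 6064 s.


alpha = 1.117 / (2119.62 * 974.24) = 5.4092e-07 m^2/s
alpha * t = 0.0032801
delta = sqrt(0.0032801) * 1000 = 57.272 mm

57.272 mm
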